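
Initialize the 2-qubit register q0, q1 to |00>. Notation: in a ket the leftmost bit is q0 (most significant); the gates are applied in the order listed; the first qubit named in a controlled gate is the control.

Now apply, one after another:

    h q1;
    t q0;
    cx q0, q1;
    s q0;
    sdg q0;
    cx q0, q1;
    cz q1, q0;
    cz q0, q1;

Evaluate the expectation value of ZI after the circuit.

In the final state, ZI has expectation 1.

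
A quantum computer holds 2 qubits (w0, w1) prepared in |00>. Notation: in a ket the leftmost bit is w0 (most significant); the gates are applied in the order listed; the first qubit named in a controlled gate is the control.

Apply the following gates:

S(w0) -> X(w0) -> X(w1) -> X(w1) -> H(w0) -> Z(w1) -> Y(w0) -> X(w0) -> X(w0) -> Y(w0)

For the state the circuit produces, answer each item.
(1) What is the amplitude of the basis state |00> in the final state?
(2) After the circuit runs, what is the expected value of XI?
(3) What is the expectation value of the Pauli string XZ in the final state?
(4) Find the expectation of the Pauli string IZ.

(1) The final state's coefficient on |00> equals sqrt(2)/2.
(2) In the final state, XI has expectation -1.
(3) The expectation value of XZ is -1.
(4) The expectation value of IZ is 1.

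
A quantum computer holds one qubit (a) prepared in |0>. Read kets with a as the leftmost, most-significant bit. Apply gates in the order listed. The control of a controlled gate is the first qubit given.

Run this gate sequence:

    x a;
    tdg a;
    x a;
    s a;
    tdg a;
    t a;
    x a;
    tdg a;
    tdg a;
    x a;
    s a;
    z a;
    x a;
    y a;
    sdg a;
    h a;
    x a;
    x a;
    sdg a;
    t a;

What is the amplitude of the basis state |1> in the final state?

|1> carries amplitude sqrt(2)*I/2 in the final state.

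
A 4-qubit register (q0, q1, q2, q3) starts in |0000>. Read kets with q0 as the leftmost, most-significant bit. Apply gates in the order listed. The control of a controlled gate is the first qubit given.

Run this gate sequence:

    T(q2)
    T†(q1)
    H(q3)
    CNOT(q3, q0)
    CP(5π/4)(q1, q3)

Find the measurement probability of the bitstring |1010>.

Outcome |1010> occurs with probability 0.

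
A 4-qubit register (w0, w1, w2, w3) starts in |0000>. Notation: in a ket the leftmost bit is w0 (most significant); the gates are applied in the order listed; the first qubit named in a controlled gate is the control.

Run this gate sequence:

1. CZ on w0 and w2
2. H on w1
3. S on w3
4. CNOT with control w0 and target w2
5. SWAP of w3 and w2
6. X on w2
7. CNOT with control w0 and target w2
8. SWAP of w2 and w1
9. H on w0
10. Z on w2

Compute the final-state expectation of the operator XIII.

The expectation value of XIII is 1.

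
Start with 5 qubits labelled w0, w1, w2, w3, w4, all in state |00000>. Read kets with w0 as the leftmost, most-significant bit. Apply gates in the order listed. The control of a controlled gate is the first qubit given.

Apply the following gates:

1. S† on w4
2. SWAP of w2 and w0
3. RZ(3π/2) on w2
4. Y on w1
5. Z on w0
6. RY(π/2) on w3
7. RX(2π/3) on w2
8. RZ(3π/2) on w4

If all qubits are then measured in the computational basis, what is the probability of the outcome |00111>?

A full measurement returns |00111> with probability 0.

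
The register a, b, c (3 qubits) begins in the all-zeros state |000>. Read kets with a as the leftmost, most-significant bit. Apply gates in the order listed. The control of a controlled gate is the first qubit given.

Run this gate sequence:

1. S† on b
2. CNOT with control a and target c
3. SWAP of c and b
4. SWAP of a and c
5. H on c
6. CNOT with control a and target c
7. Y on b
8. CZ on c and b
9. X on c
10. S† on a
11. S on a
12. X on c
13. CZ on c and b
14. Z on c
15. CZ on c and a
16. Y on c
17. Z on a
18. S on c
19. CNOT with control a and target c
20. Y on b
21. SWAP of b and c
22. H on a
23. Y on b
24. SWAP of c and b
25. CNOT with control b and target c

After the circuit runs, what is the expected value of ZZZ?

The expectation value of ZZZ is 0.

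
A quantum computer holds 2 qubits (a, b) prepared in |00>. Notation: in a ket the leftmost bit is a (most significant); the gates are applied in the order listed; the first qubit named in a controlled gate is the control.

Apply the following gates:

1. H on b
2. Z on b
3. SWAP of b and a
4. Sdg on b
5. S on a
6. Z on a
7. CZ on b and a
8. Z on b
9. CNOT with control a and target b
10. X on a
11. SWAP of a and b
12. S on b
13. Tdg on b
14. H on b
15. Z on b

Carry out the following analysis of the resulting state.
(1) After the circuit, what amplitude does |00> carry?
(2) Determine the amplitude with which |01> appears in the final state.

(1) The amplitude on |00> is exp(I*pi/4)/2.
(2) The amplitude on |01> is exp(I*pi/4)/2.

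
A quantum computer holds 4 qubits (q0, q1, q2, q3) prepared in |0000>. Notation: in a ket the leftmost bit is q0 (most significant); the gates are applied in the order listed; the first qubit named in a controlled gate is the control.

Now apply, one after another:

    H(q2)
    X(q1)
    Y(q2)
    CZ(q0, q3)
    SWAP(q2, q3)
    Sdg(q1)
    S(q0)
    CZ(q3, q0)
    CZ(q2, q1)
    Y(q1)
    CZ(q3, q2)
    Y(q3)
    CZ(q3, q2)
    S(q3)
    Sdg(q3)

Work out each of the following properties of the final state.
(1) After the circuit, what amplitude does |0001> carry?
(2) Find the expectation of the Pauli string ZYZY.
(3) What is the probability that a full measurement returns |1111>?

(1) The final state's coefficient on |0001> equals -sqrt(2)/2.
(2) The expectation value of ZYZY is 0.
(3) Outcome |1111> occurs with probability 0.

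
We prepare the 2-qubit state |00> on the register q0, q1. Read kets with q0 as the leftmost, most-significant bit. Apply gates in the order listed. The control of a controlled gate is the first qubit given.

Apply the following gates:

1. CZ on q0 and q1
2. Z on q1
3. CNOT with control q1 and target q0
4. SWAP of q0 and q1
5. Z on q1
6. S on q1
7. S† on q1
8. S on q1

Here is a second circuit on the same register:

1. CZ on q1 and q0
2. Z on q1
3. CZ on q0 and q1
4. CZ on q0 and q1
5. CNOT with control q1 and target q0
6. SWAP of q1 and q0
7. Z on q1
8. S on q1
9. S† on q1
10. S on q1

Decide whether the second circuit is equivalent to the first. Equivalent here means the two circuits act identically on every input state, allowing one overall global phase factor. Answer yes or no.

Yes — the two circuits implement the same unitary up to a global phase.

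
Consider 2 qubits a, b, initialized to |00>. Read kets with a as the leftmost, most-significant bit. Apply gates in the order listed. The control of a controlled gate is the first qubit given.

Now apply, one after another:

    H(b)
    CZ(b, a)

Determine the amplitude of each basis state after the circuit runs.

The resulting statevector has amplitude sqrt(2)/2 on |00>, sqrt(2)/2 on |01>, 0 on |10>, 0 on |11>.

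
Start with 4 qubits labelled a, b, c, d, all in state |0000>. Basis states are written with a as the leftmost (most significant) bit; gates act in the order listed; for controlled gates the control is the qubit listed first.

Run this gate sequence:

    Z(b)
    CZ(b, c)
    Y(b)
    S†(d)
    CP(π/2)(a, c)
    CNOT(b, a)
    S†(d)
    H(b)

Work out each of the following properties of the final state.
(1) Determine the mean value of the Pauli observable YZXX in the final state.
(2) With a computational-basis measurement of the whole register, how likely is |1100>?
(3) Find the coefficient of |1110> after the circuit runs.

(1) The observable YZXX averages to 0.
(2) Outcome |1100> occurs with probability 1/2.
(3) The final state's coefficient on |1110> equals 0.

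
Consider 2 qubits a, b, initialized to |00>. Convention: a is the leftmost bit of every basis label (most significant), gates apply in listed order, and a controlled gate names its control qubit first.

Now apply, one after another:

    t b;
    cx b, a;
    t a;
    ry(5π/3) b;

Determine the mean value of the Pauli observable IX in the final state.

In the final state, IX has expectation -sqrt(3)/2.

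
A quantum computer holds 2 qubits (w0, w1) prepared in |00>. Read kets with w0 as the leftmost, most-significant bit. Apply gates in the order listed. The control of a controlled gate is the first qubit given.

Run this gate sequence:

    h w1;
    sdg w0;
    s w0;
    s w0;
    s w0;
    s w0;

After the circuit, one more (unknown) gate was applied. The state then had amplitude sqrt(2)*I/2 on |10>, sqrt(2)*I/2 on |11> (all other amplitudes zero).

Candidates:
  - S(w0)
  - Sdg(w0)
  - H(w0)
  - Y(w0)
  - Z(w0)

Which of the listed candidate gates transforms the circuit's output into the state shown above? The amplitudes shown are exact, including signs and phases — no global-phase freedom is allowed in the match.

The applied gate was Y(w0). Key observation: the block from step 3 through step 6 cancels to the identity and can be dropped.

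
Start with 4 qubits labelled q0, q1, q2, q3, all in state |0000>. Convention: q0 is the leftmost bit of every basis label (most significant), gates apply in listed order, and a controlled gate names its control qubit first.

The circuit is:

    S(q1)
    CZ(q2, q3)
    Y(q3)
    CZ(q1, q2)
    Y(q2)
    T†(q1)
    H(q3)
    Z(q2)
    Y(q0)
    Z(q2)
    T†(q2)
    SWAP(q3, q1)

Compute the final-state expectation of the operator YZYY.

The expectation value of YZYY is 0.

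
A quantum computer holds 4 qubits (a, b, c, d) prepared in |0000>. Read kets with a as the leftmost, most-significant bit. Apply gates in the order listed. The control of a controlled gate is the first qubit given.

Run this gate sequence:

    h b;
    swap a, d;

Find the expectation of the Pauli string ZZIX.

In the final state, ZZIX has expectation 0.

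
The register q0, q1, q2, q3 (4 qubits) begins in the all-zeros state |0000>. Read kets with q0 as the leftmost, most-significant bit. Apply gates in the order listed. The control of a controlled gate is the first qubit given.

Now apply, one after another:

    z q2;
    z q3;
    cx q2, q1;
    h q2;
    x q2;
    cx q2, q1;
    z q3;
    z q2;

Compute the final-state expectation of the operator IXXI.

The observable IXXI averages to -1.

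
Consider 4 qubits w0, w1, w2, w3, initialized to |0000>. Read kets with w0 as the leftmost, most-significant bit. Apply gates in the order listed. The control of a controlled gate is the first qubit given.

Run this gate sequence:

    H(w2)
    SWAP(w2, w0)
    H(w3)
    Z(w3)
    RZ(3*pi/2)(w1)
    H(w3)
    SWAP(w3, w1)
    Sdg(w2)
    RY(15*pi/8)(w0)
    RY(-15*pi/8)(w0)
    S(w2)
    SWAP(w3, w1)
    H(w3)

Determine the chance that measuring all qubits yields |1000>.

A full measurement returns |1000> with probability 1/4. Key observation: gates 6-13 undo each other exactly, leaving only the rest of the circuit to track.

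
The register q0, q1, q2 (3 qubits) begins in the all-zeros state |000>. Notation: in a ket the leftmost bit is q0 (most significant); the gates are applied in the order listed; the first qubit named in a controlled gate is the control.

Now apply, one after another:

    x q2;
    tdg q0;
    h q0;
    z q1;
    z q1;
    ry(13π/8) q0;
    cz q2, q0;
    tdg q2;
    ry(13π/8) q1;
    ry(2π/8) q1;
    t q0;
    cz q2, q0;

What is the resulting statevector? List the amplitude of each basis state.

The resulting statevector has amplitude 0 on |000>, sqrt(2)*sqrt(sqrt(2)/4 + 1/2)*exp(-I*pi/4)*cos(3*pi/16)**2/2 + sqrt(2)*sqrt(sqrt(2)/4 + 1/2)*exp(-I*pi/4)*sin(3*pi/16)*cos(3*pi/16)/2 + sqrt(2)*sqrt(1/2 - sqrt(2)/4)*exp(-I*pi/4)*sin(3*pi/16)*cos(3*pi/16)/2 + sqrt(2)*sqrt(1/2 - sqrt(2)/4)*exp(-I*pi/4)*sin(3*pi/16)**2/2 on |001>, 0 on |010>, sqrt(2)*sqrt(1/2 - sqrt(2)/4)*exp(-I*pi/4)*cos(3*pi/16)**2/2 + sqrt(2)*sqrt(1/2 - sqrt(2)/4)*exp(-I*pi/4)*sin(3*pi/16)*cos(3*pi/16)/2 - sqrt(2)*sqrt(sqrt(2)/4 + 1/2)*exp(-I*pi/4)*sin(3*pi/16)**2/2 - sqrt(2)*sqrt(sqrt(2)/4 + 1/2)*exp(-I*pi/4)*sin(3*pi/16)*cos(3*pi/16)/2 on |011>, 0 on |100>, -sqrt(2)*sqrt(sqrt(2)/4 + 1/2)*sin(3*pi/16)*cos(3*pi/16)/2 - sqrt(2)*sqrt(1/2 - sqrt(2)/4)*sin(3*pi/16)**2/2 + sqrt(2)*sqrt(1/2 - sqrt(2)/4)*sin(3*pi/16)*cos(3*pi/16)/2 + sqrt(2)*sqrt(sqrt(2)/4 + 1/2)*cos(3*pi/16)**2/2 on |101>, 0 on |110>, -sqrt(2)*sqrt(sqrt(2)/4 + 1/2)*sin(3*pi/16)*cos(3*pi/16)/2 - sqrt(2)*sqrt(1/2 - sqrt(2)/4)*sin(3*pi/16)*cos(3*pi/16)/2 + sqrt(2)*sqrt(1/2 - sqrt(2)/4)*cos(3*pi/16)**2/2 + sqrt(2)*sqrt(sqrt(2)/4 + 1/2)*sin(3*pi/16)**2/2 on |111>.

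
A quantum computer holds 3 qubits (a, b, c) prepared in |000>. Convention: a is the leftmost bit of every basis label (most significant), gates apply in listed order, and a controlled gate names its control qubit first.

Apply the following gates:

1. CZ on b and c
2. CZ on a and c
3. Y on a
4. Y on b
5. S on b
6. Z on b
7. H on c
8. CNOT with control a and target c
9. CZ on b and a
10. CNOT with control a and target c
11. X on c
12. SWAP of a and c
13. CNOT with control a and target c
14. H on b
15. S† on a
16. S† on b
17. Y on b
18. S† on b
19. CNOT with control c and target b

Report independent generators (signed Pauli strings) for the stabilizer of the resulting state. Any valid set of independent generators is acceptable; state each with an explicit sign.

One valid set of independent stabilizer generators is +XIY, +IXI, -ZIZ (any independent generating set of the same group is equally correct).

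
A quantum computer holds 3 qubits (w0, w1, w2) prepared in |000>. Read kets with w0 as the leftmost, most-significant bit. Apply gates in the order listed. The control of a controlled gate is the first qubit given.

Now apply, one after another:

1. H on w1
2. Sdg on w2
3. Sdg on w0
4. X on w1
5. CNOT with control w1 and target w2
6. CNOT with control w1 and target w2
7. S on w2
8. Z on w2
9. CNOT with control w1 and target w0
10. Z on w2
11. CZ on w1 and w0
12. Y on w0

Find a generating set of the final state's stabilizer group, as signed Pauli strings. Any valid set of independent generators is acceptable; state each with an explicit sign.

The final state is stabilized by the group generated by +XXI, -ZZI, +IIZ; other independent generating sets are equally valid. Key observation: the block from step 5 through step 6 cancels to the identity and can be dropped.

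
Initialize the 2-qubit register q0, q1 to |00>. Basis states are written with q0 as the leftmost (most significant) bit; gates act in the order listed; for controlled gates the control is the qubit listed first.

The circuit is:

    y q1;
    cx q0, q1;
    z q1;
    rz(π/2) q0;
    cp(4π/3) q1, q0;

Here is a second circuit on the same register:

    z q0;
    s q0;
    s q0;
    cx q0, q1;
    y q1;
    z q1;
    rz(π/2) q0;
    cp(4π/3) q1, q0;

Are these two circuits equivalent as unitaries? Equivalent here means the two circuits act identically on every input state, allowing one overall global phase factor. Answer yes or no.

No — the two circuits implement different unitaries, even allowing a global phase.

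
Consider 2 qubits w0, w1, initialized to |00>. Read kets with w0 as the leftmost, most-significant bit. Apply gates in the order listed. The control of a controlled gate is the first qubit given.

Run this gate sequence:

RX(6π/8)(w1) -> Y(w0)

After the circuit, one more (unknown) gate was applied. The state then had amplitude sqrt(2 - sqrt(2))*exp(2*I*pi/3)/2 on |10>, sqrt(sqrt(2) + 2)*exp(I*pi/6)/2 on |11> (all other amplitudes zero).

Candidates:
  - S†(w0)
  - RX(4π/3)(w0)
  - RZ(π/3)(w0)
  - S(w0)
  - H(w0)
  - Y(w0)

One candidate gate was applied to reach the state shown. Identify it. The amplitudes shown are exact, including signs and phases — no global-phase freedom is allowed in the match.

It was RZ(π/3)(w0) that produced the state shown.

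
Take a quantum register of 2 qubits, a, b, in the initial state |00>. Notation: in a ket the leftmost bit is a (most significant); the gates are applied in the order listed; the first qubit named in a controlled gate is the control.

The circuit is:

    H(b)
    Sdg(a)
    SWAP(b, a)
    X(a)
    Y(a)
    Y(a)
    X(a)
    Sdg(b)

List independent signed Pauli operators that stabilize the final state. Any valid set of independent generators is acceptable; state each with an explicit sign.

The final state is stabilized by the group generated by +XI, +IZ; other independent generating sets are equally valid. Key observation: steps 4-7 multiply out to the identity, so the circuit reduces to the remaining gates.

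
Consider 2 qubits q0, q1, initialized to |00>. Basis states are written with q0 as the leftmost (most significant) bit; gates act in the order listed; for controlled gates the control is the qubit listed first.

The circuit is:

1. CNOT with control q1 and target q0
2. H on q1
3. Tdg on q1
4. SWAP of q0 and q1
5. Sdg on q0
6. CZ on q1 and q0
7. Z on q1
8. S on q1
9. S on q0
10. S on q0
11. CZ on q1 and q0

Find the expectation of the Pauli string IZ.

The expectation value of IZ is 1.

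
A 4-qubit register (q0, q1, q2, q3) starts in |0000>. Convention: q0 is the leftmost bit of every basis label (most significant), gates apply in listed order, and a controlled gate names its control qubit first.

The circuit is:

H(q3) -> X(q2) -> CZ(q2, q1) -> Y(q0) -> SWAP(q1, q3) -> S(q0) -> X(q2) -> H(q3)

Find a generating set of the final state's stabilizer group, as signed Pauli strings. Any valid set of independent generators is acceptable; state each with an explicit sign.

The final state is stabilized by the group generated by +IXII, +IIIX, -ZIII, +IIZI; other independent generating sets are equally valid.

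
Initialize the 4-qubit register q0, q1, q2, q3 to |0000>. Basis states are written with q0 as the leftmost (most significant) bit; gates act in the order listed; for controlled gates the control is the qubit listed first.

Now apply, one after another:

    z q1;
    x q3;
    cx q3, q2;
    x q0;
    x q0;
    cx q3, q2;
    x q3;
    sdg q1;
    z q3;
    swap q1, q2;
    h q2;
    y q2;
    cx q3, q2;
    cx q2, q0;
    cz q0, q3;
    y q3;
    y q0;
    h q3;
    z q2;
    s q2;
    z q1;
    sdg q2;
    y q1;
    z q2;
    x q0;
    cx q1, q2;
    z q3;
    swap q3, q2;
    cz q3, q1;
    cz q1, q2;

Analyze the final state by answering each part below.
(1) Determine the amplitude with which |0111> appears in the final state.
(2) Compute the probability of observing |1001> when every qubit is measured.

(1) The final state's coefficient on |0111> equals -1/2. Key observation: gates 3-6 undo each other exactly, leaving only the rest of the circuit to track.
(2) Outcome |1001> occurs with probability 0.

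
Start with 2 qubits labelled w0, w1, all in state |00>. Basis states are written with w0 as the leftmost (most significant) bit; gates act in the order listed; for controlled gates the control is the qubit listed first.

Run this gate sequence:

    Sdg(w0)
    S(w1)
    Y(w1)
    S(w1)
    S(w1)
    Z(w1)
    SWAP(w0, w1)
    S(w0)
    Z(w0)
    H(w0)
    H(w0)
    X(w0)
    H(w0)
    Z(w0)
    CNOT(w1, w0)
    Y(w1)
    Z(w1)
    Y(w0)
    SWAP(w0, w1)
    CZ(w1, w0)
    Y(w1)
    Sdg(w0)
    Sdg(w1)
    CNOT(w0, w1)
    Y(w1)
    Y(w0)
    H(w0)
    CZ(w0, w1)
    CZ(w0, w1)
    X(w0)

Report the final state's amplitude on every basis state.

After the circuit, the state carries amplitude -1/2 on |00>, -I/2 on |01>, -1/2 on |10>, -I/2 on |11>. Key observation: steps 11-14 multiply out to the identity, so the circuit reduces to the remaining gates.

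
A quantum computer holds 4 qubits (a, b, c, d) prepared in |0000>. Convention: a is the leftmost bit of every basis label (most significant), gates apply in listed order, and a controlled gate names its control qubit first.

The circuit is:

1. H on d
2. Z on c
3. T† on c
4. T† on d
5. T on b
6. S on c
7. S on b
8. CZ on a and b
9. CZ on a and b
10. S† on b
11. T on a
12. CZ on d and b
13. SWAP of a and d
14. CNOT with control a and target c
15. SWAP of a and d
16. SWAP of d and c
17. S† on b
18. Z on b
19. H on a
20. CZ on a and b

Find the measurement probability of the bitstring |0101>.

Outcome |0101> occurs with probability 0. Key observation: steps 7-10 multiply out to the identity, so the circuit reduces to the remaining gates.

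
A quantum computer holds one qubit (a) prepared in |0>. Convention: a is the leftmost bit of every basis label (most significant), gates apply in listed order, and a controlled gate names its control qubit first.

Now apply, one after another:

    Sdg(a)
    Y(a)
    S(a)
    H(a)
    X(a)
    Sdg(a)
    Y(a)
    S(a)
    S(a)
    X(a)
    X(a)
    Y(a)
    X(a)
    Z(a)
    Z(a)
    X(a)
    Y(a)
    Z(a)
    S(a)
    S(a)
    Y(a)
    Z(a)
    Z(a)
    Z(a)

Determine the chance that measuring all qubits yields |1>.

The probability of measuring |1> is 1/2.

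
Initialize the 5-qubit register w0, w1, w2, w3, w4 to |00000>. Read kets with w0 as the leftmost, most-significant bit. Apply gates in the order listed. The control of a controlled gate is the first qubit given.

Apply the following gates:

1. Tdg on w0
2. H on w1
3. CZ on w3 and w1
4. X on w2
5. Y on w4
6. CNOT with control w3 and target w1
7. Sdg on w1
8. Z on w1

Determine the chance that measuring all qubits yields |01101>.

A full measurement returns |01101> with probability 1/2.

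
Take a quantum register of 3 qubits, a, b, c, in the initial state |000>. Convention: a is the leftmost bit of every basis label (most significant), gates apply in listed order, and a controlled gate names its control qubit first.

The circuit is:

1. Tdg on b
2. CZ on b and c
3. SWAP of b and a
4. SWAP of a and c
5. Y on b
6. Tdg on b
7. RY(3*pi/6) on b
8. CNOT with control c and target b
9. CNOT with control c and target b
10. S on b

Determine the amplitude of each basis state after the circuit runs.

The final amplitudes are -sqrt(2)*exp(I*pi/4)/2 on |000>, sqrt(2)*exp(3*I*pi/4)/2 on |010>, and 0 on every other basis state. Key observation: the block from step 8 through step 9 cancels to the identity and can be dropped.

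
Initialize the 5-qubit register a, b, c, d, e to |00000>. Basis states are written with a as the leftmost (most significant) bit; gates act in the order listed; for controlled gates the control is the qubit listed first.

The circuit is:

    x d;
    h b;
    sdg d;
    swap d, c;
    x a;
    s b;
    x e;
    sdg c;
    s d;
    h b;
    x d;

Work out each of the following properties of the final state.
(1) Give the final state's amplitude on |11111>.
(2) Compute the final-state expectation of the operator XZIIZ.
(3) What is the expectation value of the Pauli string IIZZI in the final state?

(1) |11111> carries amplitude -1/2 + I/2 in the final state.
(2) The observable XZIIZ averages to 0.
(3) The expectation value of IIZZI is 1.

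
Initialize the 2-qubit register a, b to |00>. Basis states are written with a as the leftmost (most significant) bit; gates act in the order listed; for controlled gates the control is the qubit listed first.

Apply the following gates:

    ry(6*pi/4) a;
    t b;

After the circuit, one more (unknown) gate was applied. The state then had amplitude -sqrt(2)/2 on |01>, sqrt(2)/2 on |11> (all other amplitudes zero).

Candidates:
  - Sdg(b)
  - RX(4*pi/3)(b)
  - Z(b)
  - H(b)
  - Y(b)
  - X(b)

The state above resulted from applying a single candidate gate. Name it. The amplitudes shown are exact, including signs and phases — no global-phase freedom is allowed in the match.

It was X(b) that produced the state shown.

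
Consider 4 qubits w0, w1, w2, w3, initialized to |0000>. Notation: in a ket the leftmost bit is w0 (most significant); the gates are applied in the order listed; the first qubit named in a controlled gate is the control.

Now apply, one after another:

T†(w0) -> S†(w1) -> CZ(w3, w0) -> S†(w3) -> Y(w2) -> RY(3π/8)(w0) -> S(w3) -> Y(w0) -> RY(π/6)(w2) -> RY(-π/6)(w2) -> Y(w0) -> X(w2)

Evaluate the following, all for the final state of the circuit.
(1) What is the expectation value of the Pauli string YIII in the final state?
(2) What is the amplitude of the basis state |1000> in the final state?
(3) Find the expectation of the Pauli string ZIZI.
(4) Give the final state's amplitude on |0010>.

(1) The expectation value of YIII is 0. Key observation: steps 8-11 multiply out to the identity, so the circuit reduces to the remaining gates.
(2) The amplitude on |1000> is I*sin(3*pi/16).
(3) The observable ZIZI averages to sqrt(2 - sqrt(2))/2.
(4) The amplitude on |0010> is 0.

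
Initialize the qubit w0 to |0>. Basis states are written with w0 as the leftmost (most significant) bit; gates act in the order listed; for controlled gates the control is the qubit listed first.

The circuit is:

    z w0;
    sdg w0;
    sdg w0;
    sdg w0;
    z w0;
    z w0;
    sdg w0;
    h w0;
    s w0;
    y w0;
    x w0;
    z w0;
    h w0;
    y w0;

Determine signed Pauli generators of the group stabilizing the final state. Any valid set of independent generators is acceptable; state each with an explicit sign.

The final state is stabilized by the group generated by -Y; other independent generating sets are equally valid.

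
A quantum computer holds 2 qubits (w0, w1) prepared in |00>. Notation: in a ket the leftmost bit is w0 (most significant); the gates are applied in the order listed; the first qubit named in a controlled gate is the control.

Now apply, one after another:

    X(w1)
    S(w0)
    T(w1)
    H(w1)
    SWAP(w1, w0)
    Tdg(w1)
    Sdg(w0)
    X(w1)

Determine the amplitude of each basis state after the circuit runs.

The resulting statevector has amplitude 0 on |00>, sqrt(2)*exp(I*pi/4)/2 on |01>, 0 on |10>, sqrt(2)*exp(3*I*pi/4)/2 on |11>.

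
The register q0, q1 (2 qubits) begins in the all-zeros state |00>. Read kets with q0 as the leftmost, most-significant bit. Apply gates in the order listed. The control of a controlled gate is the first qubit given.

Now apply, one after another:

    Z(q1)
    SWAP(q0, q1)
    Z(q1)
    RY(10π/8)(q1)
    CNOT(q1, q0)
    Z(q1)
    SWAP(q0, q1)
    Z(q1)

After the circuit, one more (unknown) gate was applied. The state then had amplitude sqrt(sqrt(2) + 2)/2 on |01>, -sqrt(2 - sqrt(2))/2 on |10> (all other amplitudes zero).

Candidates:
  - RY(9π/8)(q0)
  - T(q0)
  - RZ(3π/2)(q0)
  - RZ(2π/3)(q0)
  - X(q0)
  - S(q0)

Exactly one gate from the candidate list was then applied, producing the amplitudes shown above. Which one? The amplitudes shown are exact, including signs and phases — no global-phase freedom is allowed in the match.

The unique candidate consistent with the amplitudes is X(q0).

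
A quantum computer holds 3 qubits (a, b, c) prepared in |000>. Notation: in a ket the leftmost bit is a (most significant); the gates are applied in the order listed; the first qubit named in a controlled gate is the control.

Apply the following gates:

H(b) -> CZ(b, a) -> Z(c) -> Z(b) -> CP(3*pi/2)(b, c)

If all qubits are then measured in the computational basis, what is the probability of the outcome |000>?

The probability of measuring |000> is 1/2.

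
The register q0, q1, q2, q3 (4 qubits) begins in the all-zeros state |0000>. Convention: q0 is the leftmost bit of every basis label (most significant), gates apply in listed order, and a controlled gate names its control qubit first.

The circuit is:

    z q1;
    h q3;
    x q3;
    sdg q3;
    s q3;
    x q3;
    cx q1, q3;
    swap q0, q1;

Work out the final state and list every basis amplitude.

The resulting statevector has amplitude sqrt(2)/2 on |0000>, sqrt(2)/2 on |0001>, and 0 on every other basis state. Key observation: gates 3-6 undo each other exactly, leaving only the rest of the circuit to track.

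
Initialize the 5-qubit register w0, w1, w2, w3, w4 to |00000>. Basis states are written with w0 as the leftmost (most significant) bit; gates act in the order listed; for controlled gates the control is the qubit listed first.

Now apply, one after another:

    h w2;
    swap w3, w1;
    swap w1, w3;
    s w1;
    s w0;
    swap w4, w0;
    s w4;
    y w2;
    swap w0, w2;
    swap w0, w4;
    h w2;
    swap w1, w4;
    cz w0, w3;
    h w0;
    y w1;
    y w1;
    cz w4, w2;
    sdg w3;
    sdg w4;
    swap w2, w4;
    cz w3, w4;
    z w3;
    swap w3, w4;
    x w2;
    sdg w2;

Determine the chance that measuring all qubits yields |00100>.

Outcome |00100> occurs with probability 1/8.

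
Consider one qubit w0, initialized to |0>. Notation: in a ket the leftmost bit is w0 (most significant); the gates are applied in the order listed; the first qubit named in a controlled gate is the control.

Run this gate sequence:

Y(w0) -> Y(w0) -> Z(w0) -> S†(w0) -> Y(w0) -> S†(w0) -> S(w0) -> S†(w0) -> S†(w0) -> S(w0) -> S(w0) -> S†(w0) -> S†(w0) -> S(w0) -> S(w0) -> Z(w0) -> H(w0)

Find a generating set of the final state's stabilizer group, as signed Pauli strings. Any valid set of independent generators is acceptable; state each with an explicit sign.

One valid set of independent stabilizer generators is -X (any independent generating set of the same group is equally correct).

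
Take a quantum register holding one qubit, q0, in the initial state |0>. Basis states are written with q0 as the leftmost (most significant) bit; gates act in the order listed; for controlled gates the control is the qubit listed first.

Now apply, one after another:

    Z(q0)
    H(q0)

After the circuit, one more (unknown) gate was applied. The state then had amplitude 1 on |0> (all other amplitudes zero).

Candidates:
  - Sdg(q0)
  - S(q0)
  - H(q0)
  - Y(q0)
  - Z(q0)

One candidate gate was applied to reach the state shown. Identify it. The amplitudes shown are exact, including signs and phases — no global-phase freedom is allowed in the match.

The unique candidate consistent with the amplitudes is H(q0).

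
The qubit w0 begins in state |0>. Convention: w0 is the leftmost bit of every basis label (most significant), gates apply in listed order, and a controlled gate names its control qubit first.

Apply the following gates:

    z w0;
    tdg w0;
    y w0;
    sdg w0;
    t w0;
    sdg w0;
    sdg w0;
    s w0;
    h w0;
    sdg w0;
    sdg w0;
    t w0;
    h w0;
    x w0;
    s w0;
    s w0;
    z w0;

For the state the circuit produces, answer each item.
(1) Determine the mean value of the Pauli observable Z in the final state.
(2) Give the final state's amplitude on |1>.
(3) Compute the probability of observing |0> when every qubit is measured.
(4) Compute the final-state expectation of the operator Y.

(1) In the final state, Z has expectation -sqrt(2)/2.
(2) The amplitude on |1> is 1/2 - exp(3*I*pi/4)/2.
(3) Outcome |0> occurs with probability 1/2 - sqrt(2)/4.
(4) The expectation value of Y is sqrt(2)/2.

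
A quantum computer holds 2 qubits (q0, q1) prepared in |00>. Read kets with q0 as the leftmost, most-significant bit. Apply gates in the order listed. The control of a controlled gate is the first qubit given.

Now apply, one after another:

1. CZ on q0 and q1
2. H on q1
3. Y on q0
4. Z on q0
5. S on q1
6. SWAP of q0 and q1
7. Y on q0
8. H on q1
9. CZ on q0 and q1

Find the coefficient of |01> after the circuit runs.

The final state's coefficient on |01> equals I/2.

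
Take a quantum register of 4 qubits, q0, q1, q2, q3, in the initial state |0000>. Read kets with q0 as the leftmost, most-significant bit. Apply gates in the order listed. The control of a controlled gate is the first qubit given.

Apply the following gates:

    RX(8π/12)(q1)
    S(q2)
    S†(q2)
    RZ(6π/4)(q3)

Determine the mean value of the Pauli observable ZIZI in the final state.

The observable ZIZI averages to 1. Key observation: the block from step 2 through step 3 cancels to the identity and can be dropped.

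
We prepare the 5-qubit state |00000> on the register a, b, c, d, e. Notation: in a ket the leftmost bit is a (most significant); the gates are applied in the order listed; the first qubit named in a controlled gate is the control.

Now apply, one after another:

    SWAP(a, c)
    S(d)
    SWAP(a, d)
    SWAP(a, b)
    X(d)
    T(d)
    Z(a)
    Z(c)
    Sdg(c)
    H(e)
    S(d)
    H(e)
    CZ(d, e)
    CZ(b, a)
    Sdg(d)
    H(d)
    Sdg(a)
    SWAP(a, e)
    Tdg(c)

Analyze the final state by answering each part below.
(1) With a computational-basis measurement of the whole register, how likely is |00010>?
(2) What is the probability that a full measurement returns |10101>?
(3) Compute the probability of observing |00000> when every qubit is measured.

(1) The probability of measuring |00010> is 1/2.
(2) A full measurement returns |10101> with probability 0.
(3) Outcome |00000> occurs with probability 1/2.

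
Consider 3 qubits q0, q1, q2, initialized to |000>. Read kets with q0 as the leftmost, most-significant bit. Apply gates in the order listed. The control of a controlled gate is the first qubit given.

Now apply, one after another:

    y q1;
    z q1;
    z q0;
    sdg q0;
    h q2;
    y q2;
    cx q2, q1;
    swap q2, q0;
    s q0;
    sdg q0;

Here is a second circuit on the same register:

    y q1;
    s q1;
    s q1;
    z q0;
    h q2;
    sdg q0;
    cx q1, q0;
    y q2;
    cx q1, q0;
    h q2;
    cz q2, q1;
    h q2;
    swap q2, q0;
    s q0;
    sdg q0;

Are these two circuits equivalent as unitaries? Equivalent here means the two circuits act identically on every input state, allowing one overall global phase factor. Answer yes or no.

No, they are not equivalent — no single phase factor reconciles the two unitaries.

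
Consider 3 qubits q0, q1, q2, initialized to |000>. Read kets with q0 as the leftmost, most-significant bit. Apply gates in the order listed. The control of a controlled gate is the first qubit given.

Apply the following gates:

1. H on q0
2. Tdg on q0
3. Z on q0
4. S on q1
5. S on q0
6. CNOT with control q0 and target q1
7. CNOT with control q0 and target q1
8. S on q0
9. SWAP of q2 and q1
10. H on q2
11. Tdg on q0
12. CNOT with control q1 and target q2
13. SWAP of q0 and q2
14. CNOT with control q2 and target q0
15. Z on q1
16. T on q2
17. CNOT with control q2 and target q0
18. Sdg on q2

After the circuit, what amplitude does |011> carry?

|011> carries amplitude 0 in the final state. Key observation: steps 6-7 multiply out to the identity, so the circuit reduces to the remaining gates.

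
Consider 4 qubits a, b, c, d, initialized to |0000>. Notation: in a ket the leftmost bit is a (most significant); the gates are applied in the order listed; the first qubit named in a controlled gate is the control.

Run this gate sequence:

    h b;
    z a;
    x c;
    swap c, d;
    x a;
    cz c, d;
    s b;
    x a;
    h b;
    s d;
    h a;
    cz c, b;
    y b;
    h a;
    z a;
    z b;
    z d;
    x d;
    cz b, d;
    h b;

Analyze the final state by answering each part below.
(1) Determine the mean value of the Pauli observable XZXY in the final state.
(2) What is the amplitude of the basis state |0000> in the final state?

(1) The expectation value of XZXY is 0.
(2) The amplitude on |0000> is -sqrt(2)/2.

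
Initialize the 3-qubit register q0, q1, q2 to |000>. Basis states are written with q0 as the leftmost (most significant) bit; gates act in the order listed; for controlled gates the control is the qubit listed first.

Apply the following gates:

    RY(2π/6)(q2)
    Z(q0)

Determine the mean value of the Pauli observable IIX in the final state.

The expectation value of IIX is sqrt(3)/2.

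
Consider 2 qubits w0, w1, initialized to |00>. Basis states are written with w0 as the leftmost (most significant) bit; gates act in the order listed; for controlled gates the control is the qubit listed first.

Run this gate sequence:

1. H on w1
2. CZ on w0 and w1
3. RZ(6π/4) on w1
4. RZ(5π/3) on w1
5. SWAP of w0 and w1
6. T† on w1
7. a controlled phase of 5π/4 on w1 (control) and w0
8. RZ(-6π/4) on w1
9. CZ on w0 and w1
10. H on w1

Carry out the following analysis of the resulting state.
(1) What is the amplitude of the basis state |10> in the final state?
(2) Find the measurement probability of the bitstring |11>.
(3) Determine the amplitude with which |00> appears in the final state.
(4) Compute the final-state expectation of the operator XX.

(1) The final state's coefficient on |10> equals exp(I*pi/3)/2.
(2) Outcome |11> occurs with probability 1/4.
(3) The final state's coefficient on |00> equals -exp(I*pi/6)/2.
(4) The expectation value of XX is -sqrt(3)/2.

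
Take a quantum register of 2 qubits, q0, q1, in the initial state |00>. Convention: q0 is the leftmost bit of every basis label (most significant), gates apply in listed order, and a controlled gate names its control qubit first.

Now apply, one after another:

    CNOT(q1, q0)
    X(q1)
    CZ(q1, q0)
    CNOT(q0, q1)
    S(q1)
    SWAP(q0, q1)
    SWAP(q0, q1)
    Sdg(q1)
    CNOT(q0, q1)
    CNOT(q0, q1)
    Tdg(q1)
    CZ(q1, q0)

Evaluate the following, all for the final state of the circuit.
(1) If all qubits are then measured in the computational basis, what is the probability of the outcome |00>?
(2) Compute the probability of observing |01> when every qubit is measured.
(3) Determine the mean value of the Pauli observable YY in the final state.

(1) Outcome |00> occurs with probability 0. Key observation: the block from step 4 through step 9 cancels to the identity and can be dropped.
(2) Outcome |01> occurs with probability 1.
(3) In the final state, YY has expectation 0.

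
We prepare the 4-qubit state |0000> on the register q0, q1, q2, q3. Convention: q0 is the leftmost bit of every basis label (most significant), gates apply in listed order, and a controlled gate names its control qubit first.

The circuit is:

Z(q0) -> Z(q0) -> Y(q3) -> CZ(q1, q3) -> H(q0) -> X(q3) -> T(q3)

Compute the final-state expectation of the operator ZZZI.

The expectation value of ZZZI is 0.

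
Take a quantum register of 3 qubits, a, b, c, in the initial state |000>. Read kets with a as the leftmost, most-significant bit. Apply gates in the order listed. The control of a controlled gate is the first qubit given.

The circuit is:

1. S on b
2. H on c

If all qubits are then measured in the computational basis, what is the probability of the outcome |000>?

Outcome |000> occurs with probability 1/2.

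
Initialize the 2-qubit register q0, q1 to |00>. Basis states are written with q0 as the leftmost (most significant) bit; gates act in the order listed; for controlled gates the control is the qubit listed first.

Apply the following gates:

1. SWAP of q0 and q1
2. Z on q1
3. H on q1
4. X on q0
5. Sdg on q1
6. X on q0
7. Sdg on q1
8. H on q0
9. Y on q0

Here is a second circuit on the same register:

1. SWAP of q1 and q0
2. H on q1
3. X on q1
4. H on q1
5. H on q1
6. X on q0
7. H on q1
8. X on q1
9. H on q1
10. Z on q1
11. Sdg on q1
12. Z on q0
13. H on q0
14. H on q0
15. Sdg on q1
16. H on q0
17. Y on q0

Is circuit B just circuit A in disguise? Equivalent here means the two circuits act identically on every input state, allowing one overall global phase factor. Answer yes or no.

No, they are not equivalent — no single phase factor reconciles the two unitaries.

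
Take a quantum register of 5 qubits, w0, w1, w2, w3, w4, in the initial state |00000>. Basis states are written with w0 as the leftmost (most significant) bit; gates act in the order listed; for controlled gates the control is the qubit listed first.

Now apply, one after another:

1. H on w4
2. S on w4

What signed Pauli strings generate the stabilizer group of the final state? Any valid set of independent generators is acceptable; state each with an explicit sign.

One valid set of independent stabilizer generators is +IIIIY, +ZIIII, +IZIII, +IIZII, +IIIZI (any independent generating set of the same group is equally correct).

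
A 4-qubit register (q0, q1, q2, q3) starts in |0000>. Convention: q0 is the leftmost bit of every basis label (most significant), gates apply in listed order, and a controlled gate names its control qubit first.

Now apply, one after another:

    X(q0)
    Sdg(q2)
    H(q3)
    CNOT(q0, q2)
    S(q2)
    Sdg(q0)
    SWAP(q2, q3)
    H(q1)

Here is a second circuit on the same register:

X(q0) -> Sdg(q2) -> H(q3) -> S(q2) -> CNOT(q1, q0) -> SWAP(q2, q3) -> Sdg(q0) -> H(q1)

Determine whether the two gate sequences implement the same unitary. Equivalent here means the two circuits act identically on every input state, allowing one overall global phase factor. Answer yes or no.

No — the two circuits implement different unitaries, even allowing a global phase.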